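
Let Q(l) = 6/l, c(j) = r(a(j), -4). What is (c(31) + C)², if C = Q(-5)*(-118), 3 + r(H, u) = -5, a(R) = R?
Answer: 446224/25 ≈ 17849.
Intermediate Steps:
r(H, u) = -8 (r(H, u) = -3 - 5 = -8)
c(j) = -8
C = 708/5 (C = (6/(-5))*(-118) = (6*(-⅕))*(-118) = -6/5*(-118) = 708/5 ≈ 141.60)
(c(31) + C)² = (-8 + 708/5)² = (668/5)² = 446224/25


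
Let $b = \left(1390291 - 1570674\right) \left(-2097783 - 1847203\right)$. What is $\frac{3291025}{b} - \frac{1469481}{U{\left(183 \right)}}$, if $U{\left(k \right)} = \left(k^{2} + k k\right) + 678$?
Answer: $- \frac{174282469124278413}{8024096427078088} \approx -21.72$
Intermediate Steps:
$b = 711608409638$ ($b = \left(-180383\right) \left(-3944986\right) = 711608409638$)
$U{\left(k \right)} = 678 + 2 k^{2}$ ($U{\left(k \right)} = \left(k^{2} + k^{2}\right) + 678 = 2 k^{2} + 678 = 678 + 2 k^{2}$)
$\frac{3291025}{b} - \frac{1469481}{U{\left(183 \right)}} = \frac{3291025}{711608409638} - \frac{1469481}{678 + 2 \cdot 183^{2}} = 3291025 \cdot \frac{1}{711608409638} - \frac{1469481}{678 + 2 \cdot 33489} = \frac{3291025}{711608409638} - \frac{1469481}{678 + 66978} = \frac{3291025}{711608409638} - \frac{1469481}{67656} = \frac{3291025}{711608409638} - \frac{489827}{22552} = - \frac{174282469124278413}{8024096427078088}$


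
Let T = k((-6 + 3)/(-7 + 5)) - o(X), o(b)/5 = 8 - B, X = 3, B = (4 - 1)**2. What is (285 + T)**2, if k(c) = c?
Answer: 339889/4 ≈ 84972.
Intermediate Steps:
B = 9 (B = 3**2 = 9)
o(b) = -5 (o(b) = 5*(8 - 1*9) = 5*(8 - 9) = 5*(-1) = -5)
T = 13/2 (T = (-6 + 3)/(-7 + 5) - 1*(-5) = -3/(-2) + 5 = -3*(-1/2) + 5 = 3/2 + 5 = 13/2 ≈ 6.5000)
(285 + T)**2 = (285 + 13/2)**2 = (583/2)**2 = 339889/4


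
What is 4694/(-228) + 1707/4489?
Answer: -10341085/511746 ≈ -20.207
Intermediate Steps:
4694/(-228) + 1707/4489 = 4694*(-1/228) + 1707*(1/4489) = -2347/114 + 1707/4489 = -10341085/511746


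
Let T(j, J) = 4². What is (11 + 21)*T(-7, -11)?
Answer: 512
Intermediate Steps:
T(j, J) = 16
(11 + 21)*T(-7, -11) = (11 + 21)*16 = 32*16 = 512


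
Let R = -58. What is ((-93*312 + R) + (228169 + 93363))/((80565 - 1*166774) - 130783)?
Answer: -146229/108496 ≈ -1.3478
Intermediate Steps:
((-93*312 + R) + (228169 + 93363))/((80565 - 1*166774) - 130783) = ((-93*312 - 58) + (228169 + 93363))/((80565 - 1*166774) - 130783) = ((-29016 - 58) + 321532)/((80565 - 166774) - 130783) = (-29074 + 321532)/(-86209 - 130783) = 292458/(-216992) = 292458*(-1/216992) = -146229/108496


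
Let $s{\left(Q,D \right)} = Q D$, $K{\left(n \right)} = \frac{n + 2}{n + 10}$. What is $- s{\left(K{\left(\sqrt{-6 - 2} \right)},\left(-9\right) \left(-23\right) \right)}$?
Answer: $\frac{207 \left(i - \sqrt{2}\right)}{\sqrt{2} - 5 i} \approx -53.667 - 43.369 i$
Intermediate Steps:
$K{\left(n \right)} = \frac{2 + n}{10 + n}$
$s{\left(Q,D \right)} = D Q$
$- s{\left(K{\left(\sqrt{-6 - 2} \right)},\left(-9\right) \left(-23\right) \right)} = - \left(-9\right) \left(-23\right) \frac{2 + \sqrt{-6 - 2}}{10 + \sqrt{-6 - 2}} = - 207 \frac{2 + \sqrt{-8}}{10 + \sqrt{-8}} = - 207 \frac{2 + 2 i \sqrt{2}}{10 + 2 i \sqrt{2}} = - \frac{207 \left(2 + 2 i \sqrt{2}\right)}{10 + 2 i \sqrt{2}}$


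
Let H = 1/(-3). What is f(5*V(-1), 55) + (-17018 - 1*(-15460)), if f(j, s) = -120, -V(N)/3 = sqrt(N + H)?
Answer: -1678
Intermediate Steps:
H = -1/3 ≈ -0.33333
V(N) = -3*sqrt(-1/3 + N) (V(N) = -3*sqrt(N - 1/3) = -3*sqrt(-1/3 + N))
f(5*V(-1), 55) + (-17018 - 1*(-15460)) = -120 + (-17018 - 1*(-15460)) = -120 + (-17018 + 15460) = -120 - 1558 = -1678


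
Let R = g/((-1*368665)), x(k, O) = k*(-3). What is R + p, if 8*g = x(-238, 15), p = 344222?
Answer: 507610414163/1474660 ≈ 3.4422e+5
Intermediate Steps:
x(k, O) = -3*k
g = 357/4 (g = (-3*(-238))/8 = (1/8)*714 = 357/4 ≈ 89.250)
R = -357/1474660 (R = 357/(4*((-1*368665))) = (357/4)/(-368665) = (357/4)*(-1/368665) = -357/1474660 ≈ -0.00024209)
R + p = -357/1474660 + 344222 = 507610414163/1474660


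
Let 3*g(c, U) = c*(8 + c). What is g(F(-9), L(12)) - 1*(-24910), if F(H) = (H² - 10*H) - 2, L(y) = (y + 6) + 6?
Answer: 34881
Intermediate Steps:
L(y) = 12 + y (L(y) = (6 + y) + 6 = 12 + y)
F(H) = -2 + H² - 10*H
g(c, U) = c*(8 + c)/3 (g(c, U) = (c*(8 + c))/3 = c*(8 + c)/3)
g(F(-9), L(12)) - 1*(-24910) = (-2 + (-9)² - 10*(-9))*(8 + (-2 + (-9)² - 10*(-9)))/3 - 1*(-24910) = (-2 + 81 + 90)*(8 + (-2 + 81 + 90))/3 + 24910 = (⅓)*169*(8 + 169) + 24910 = (⅓)*169*177 + 24910 = 9971 + 24910 = 34881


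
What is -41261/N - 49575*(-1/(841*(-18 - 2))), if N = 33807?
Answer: -473998409/113726748 ≈ -4.1679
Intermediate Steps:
-41261/N - 49575*(-1/(841*(-18 - 2))) = -41261/33807 - 49575*(-1/(841*(-18 - 2))) = -41261*1/33807 - 49575/((-841*(-20))) = -41261/33807 - 49575/16820 = -41261/33807 - 49575*1/16820 = -41261/33807 - 9915/3364 = -473998409/113726748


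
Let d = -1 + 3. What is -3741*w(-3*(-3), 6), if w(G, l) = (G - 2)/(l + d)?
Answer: -26187/8 ≈ -3273.4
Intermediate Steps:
d = 2
w(G, l) = (-2 + G)/(2 + l) (w(G, l) = (G - 2)/(l + 2) = (-2 + G)/(2 + l))
-3741*w(-3*(-3), 6) = -3741*(-2 - 3*(-3))/(2 + 6) = -3741*(-2 + 9)/8 = -3741*7/8 = -26187/8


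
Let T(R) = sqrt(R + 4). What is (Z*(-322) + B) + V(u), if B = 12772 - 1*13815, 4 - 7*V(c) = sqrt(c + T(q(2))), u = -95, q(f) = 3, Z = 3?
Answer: -14059/7 - I*sqrt(95 - sqrt(7))/7 ≈ -2008.4 - 1.3729*I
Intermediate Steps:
T(R) = sqrt(4 + R)
V(c) = 4/7 - sqrt(c + sqrt(7))/7 (V(c) = 4/7 - sqrt(c + sqrt(4 + 3))/7 = 4/7 - sqrt(c + sqrt(7))/7)
B = -1043 (B = 12772 - 13815 = -1043)
(Z*(-322) + B) + V(u) = (3*(-322) - 1043) + (4/7 - sqrt(-95 + sqrt(7))/7) = (-966 - 1043) + (4/7 - sqrt(-95 + sqrt(7))/7) = -2009 + (4/7 - sqrt(-95 + sqrt(7))/7) = -14059/7 - sqrt(-95 + sqrt(7))/7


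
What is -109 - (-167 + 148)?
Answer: -90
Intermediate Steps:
-109 - (-167 + 148) = -109 - 1*(-19) = -109 + 19 = -90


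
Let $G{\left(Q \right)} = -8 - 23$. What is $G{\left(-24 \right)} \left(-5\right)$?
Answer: $155$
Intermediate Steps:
$G{\left(Q \right)} = -31$
$G{\left(-24 \right)} \left(-5\right) = \left(-31\right) \left(-5\right) = 155$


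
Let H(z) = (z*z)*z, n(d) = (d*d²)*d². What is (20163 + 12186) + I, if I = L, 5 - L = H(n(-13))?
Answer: 51185893014123111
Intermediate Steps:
n(d) = d⁵ (n(d) = d³*d² = d⁵)
H(z) = z³ (H(z) = z²*z = z³)
L = 51185893014090762 (L = 5 - ((-13)⁵)³ = 5 - 1*(-371293)³ = 5 - 1*(-51185893014090757) = 5 + 51185893014090757 = 51185893014090762)
I = 51185893014090762
(20163 + 12186) + I = (20163 + 12186) + 51185893014090762 = 32349 + 51185893014090762 = 51185893014123111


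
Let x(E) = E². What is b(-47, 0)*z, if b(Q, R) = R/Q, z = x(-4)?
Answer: 0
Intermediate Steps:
z = 16 (z = (-4)² = 16)
b(-47, 0)*z = (0/(-47))*16 = (0*(-1/47))*16 = 0*16 = 0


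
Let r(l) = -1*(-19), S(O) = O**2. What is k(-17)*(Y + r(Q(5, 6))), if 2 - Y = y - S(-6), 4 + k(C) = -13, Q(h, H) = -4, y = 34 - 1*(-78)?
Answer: 935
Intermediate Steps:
y = 112 (y = 34 + 78 = 112)
k(C) = -17 (k(C) = -4 - 13 = -17)
Y = -74 (Y = 2 - (112 - 1*(-6)**2) = 2 - (112 - 1*36) = 2 - (112 - 36) = 2 - 1*76 = 2 - 76 = -74)
r(l) = 19
k(-17)*(Y + r(Q(5, 6))) = -17*(-74 + 19) = -17*(-55) = 935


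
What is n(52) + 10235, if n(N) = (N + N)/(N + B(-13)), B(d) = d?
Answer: 30713/3 ≈ 10238.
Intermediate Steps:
n(N) = 2*N/(-13 + N) (n(N) = (N + N)/(N - 13) = (2*N)/(-13 + N) = 2*N/(-13 + N))
n(52) + 10235 = 2*52/(-13 + 52) + 10235 = 2*52/39 + 10235 = 2*52*(1/39) + 10235 = 8/3 + 10235 = 30713/3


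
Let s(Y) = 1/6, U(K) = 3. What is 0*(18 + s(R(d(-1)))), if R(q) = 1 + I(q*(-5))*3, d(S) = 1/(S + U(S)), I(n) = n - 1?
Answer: 0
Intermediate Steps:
I(n) = -1 + n
d(S) = 1/(3 + S) (d(S) = 1/(S + 3) = 1/(3 + S))
R(q) = -2 - 15*q (R(q) = 1 + (-1 + q*(-5))*3 = 1 + (-1 - 5*q)*3 = 1 + (-3 - 15*q) = -2 - 15*q)
s(Y) = 1/6
0*(18 + s(R(d(-1)))) = 0*(18 + 1/6) = 0*(109/6) = 0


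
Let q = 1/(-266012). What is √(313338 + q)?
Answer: √5543135980661665/133006 ≈ 559.77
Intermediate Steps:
q = -1/266012 ≈ -3.7592e-6
√(313338 + q) = √(313338 - 1/266012) = √(83351668055/266012) = √5543135980661665/133006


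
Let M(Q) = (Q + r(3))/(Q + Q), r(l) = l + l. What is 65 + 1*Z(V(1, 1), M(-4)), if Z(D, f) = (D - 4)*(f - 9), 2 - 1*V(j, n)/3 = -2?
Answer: -9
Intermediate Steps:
r(l) = 2*l
M(Q) = (6 + Q)/(2*Q) (M(Q) = (Q + 2*3)/(Q + Q) = (Q + 6)/((2*Q)) = (6 + Q)*(1/(2*Q)) = (6 + Q)/(2*Q))
V(j, n) = 12 (V(j, n) = 6 - 3*(-2) = 6 + 6 = 12)
Z(D, f) = (-9 + f)*(-4 + D) (Z(D, f) = (-4 + D)*(-9 + f) = (-9 + f)*(-4 + D))
65 + 1*Z(V(1, 1), M(-4)) = 65 + 1*(36 - 9*12 - 2*(6 - 4)/(-4) + 12*((½)*(6 - 4)/(-4))) = 65 + 1*(36 - 108 - 2*(-1)*2/4 + 12*((½)*(-¼)*2)) = 65 + 1*(36 - 108 - 4*(-¼) + 12*(-¼)) = 65 + 1*(36 - 108 + 1 - 3) = 65 + 1*(-74) = 65 - 74 = -9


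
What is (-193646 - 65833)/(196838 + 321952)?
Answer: -86493/172930 ≈ -0.50016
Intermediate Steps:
(-193646 - 65833)/(196838 + 321952) = -259479/518790 = -259479*1/518790 = -86493/172930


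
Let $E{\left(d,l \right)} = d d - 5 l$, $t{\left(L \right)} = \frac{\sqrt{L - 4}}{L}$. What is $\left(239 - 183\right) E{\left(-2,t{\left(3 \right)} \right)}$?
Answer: $224 - \frac{280 i}{3} \approx 224.0 - 93.333 i$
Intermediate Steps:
$t{\left(L \right)} = \frac{\sqrt{-4 + L}}{L}$
$E{\left(d,l \right)} = d^{2} - 5 l$
$\left(239 - 183\right) E{\left(-2,t{\left(3 \right)} \right)} = \left(239 - 183\right) \left(\left(-2\right)^{2} - 5 \frac{\sqrt{-4 + 3}}{3}\right) = 56 \left(4 - 5 \frac{\sqrt{-1}}{3}\right) = 56 \left(4 - 5 \frac{i}{3}\right) = 56 \left(4 - \frac{5 i}{3}\right) = 224 - \frac{280 i}{3}$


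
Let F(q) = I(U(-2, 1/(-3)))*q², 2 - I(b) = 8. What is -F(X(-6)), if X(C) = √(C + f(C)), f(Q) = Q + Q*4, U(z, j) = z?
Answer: -216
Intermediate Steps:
f(Q) = 5*Q (f(Q) = Q + 4*Q = 5*Q)
I(b) = -6 (I(b) = 2 - 1*8 = 2 - 8 = -6)
X(C) = √6*√C (X(C) = √(C + 5*C) = √(6*C) = √6*√C)
F(q) = -6*q²
-F(X(-6)) = -(-6)*(√6*√(-6))² = -(-6)*(√6*(I*√6))² = -(-6)*(6*I)² = -(-6)*(-36) = -1*216 = -216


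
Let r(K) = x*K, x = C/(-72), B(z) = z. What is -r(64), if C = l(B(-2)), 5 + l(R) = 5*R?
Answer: -40/3 ≈ -13.333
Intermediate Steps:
l(R) = -5 + 5*R
C = -15 (C = -5 + 5*(-2) = -5 - 10 = -15)
x = 5/24 (x = -15/(-72) = -15*(-1/72) = 5/24 ≈ 0.20833)
r(K) = 5*K/24
-r(64) = -5*64/24 = -1*40/3 = -40/3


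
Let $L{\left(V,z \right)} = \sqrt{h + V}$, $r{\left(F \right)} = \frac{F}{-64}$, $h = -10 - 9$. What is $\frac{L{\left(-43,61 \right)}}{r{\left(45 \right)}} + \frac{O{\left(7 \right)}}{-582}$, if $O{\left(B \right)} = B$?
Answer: $- \frac{7}{582} - \frac{64 i \sqrt{62}}{45} \approx -0.012027 - 11.199 i$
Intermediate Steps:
$h = -19$
$r{\left(F \right)} = - \frac{F}{64}$ ($r{\left(F \right)} = F \left(- \frac{1}{64}\right) = - \frac{F}{64}$)
$L{\left(V,z \right)} = \sqrt{-19 + V}$
$\frac{L{\left(-43,61 \right)}}{r{\left(45 \right)}} + \frac{O{\left(7 \right)}}{-582} = \frac{\sqrt{-19 - 43}}{\left(- \frac{1}{64}\right) 45} + \frac{7}{-582} = \frac{\sqrt{-62}}{- \frac{45}{64}} + 7 \left(- \frac{1}{582}\right) = i \sqrt{62} \left(- \frac{64}{45}\right) - \frac{7}{582} = - \frac{64 i \sqrt{62}}{45} - \frac{7}{582} = - \frac{7}{582} - \frac{64 i \sqrt{62}}{45}$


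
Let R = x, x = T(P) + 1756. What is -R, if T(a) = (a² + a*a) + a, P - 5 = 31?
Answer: -4384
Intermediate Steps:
P = 36 (P = 5 + 31 = 36)
T(a) = a + 2*a² (T(a) = (a² + a²) + a = 2*a² + a = a + 2*a²)
x = 4384 (x = 36*(1 + 2*36) + 1756 = 36*(1 + 72) + 1756 = 36*73 + 1756 = 2628 + 1756 = 4384)
R = 4384
-R = -1*4384 = -4384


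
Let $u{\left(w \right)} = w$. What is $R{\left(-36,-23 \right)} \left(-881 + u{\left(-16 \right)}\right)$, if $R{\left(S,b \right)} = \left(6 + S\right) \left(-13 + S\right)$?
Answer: $-1318590$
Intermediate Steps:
$R{\left(S,b \right)} = \left(-13 + S\right) \left(6 + S\right)$
$R{\left(-36,-23 \right)} \left(-881 + u{\left(-16 \right)}\right) = \left(-78 + \left(-36\right)^{2} - -252\right) \left(-881 - 16\right) = \left(-78 + 1296 + 252\right) \left(-897\right) = 1470 \left(-897\right) = -1318590$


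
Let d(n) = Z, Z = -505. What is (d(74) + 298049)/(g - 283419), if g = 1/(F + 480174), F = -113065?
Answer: -54615540148/52022832835 ≈ -1.0498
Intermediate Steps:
d(n) = -505
g = 1/367109 (g = 1/(-113065 + 480174) = 1/367109 ≈ 2.7240e-6)
(d(74) + 298049)/(g - 283419) = (-505 + 298049)/(1/367109 - 283419) = 297544/(-104045665670/367109) = 297544*(-367109/104045665670) = -54615540148/52022832835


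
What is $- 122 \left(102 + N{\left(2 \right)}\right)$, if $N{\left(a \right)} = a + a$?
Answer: $-12932$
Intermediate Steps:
$N{\left(a \right)} = 2 a$
$- 122 \left(102 + N{\left(2 \right)}\right) = - 122 \left(102 + 2 \cdot 2\right) = - 122 \left(102 + 4\right) = \left(-122\right) 106 = -12932$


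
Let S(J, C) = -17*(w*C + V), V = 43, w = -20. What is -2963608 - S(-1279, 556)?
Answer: -3151917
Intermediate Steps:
S(J, C) = -731 + 340*C (S(J, C) = -17*(-20*C + 43) = -17*(43 - 20*C) = -731 + 340*C)
-2963608 - S(-1279, 556) = -2963608 - (-731 + 340*556) = -2963608 - (-731 + 189040) = -2963608 - 1*188309 = -2963608 - 188309 = -3151917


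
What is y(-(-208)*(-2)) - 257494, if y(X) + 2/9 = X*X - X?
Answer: -756200/9 ≈ -84022.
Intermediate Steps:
y(X) = -2/9 + X² - X (y(X) = -2/9 + (X*X - X) = -2/9 + (X² - X) = -2/9 + X² - X)
y(-(-208)*(-2)) - 257494 = (-2/9 + (-(-208)*(-2))² - (-26)*(-8*(-2))) - 257494 = (-2/9 + (-26*16)² - (-26)*16) - 257494 = (-2/9 + (-416)² - 1*(-416)) - 257494 = (-2/9 + 173056 + 416) - 257494 = 1561246/9 - 257494 = -756200/9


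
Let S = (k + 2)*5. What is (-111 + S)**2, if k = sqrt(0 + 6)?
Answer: 10351 - 1010*sqrt(6) ≈ 7877.0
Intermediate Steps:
k = sqrt(6) ≈ 2.4495
S = 10 + 5*sqrt(6) (S = (sqrt(6) + 2)*5 = (2 + sqrt(6))*5 = 10 + 5*sqrt(6) ≈ 22.247)
(-111 + S)**2 = (-111 + (10 + 5*sqrt(6)))**2 = (-101 + 5*sqrt(6))**2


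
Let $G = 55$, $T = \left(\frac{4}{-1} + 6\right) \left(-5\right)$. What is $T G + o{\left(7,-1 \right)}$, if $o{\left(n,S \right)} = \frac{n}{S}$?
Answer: $-557$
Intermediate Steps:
$T = -10$ ($T = \left(4 \left(-1\right) + 6\right) \left(-5\right) = \left(-4 + 6\right) \left(-5\right) = 2 \left(-5\right) = -10$)
$T G + o{\left(7,-1 \right)} = \left(-10\right) 55 + \frac{7}{-1} = -550 + 7 \left(-1\right) = -550 - 7 = -557$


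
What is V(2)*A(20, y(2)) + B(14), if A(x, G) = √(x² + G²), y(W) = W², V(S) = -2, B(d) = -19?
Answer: -19 - 8*√26 ≈ -59.792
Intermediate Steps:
A(x, G) = √(G² + x²)
V(2)*A(20, y(2)) + B(14) = -2*√((2²)² + 20²) - 19 = -2*√(4² + 400) - 19 = -2*√(16 + 400) - 19 = -8*√26 - 19 = -19 - 8*√26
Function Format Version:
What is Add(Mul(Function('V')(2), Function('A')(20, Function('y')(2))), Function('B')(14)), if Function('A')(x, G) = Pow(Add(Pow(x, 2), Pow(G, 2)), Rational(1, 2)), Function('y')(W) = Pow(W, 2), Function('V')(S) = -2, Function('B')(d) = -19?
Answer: Add(-19, Mul(-8, Pow(26, Rational(1, 2)))) ≈ -59.792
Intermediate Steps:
Function('A')(x, G) = Pow(Add(Pow(G, 2), Pow(x, 2)), Rational(1, 2))
Add(Mul(Function('V')(2), Function('A')(20, Function('y')(2))), Function('B')(14)) = Add(Mul(-2, Pow(Add(Pow(Pow(2, 2), 2), Pow(20, 2)), Rational(1, 2))), -19) = Add(Mul(-2, Pow(Add(Pow(4, 2), 400), Rational(1, 2))), -19) = Add(Mul(-2, Pow(Add(16, 400), Rational(1, 2))), -19) = Add(Mul(-2, Pow(416, Rational(1, 2))), -19) = Add(Mul(-2, Mul(4, Pow(26, Rational(1, 2)))), -19) = Add(Mul(-8, Pow(26, Rational(1, 2))), -19) = Add(-19, Mul(-8, Pow(26, Rational(1, 2))))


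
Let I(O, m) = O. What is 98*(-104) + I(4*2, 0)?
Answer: -10184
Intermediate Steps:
98*(-104) + I(4*2, 0) = 98*(-104) + 4*2 = -10192 + 8 = -10184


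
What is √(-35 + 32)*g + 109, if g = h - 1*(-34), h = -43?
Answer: 109 - 9*I*√3 ≈ 109.0 - 15.588*I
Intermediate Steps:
g = -9 (g = -43 - 1*(-34) = -43 + 34 = -9)
√(-35 + 32)*g + 109 = √(-35 + 32)*(-9) + 109 = √(-3)*(-9) + 109 = (I*√3)*(-9) + 109 = -9*I*√3 + 109 = 109 - 9*I*√3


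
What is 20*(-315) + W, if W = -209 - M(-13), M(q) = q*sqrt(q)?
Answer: -6509 + 13*I*sqrt(13) ≈ -6509.0 + 46.872*I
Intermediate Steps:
M(q) = q**(3/2)
W = -209 + 13*I*sqrt(13) (W = -209 - (-13)**(3/2) = -209 - (-13)*I*sqrt(13) = -209 + 13*I*sqrt(13) ≈ -209.0 + 46.872*I)
20*(-315) + W = 20*(-315) + (-209 + 13*I*sqrt(13)) = -6300 + (-209 + 13*I*sqrt(13)) = -6509 + 13*I*sqrt(13)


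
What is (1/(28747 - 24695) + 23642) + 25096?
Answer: 197486377/4052 ≈ 48738.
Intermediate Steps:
(1/(28747 - 24695) + 23642) + 25096 = (1/4052 + 23642) + 25096 = 95797385/4052 + 25096 = 197486377/4052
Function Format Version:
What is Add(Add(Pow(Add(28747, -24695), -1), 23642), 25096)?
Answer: Rational(197486377, 4052) ≈ 48738.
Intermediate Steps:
Add(Add(Pow(Add(28747, -24695), -1), 23642), 25096) = Add(Add(Pow(4052, -1), 23642), 25096) = Add(Add(Rational(1, 4052), 23642), 25096) = Add(Rational(95797385, 4052), 25096) = Rational(197486377, 4052)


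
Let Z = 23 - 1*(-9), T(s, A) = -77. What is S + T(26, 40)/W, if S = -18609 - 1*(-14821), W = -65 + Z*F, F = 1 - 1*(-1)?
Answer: -3711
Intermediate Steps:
Z = 32 (Z = 23 + 9 = 32)
F = 2 (F = 1 + 1 = 2)
W = -1 (W = -65 + 32*2 = -65 + 64 = -1)
S = -3788 (S = -18609 + 14821 = -3788)
S + T(26, 40)/W = -3788 - 77/(-1) = -3788 - 77*(-1) = -3788 + 77 = -3711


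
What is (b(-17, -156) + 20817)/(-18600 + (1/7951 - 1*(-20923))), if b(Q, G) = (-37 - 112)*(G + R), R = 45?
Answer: 148508778/9235087 ≈ 16.081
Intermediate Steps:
b(Q, G) = -6705 - 149*G (b(Q, G) = (-37 - 112)*(G + 45) = -149*(45 + G) = -6705 - 149*G)
(b(-17, -156) + 20817)/(-18600 + (1/7951 - 1*(-20923))) = ((-6705 - 149*(-156)) + 20817)/(-18600 + (1/7951 - 1*(-20923))) = ((-6705 + 23244) + 20817)/(-18600 + (1/7951 + 20923)) = (16539 + 20817)/(-18600 + 166358774/7951) = 37356/(18470174/7951) = 37356*(7951/18470174) = 148508778/9235087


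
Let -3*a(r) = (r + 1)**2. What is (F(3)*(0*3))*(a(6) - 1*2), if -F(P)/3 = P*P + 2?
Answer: 0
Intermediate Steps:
a(r) = -(1 + r)**2/3 (a(r) = -(r + 1)**2/3 = -(1 + r)**2/3)
F(P) = -6 - 3*P**2 (F(P) = -3*(P*P + 2) = -3*(P**2 + 2) = -3*(2 + P**2) = -6 - 3*P**2)
(F(3)*(0*3))*(a(6) - 1*2) = ((-6 - 3*3**2)*(0*3))*(-(1 + 6)**2/3 - 1*2) = ((-6 - 3*9)*0)*(-1/3*7**2 - 2) = ((-6 - 27)*0)*(-1/3*49 - 2) = (-33*0)*(-49/3 - 2) = 0*(-55/3) = 0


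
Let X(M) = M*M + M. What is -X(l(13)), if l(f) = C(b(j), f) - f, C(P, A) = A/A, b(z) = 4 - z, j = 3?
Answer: -132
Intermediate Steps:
C(P, A) = 1
l(f) = 1 - f
X(M) = M + M² (X(M) = M² + M = M + M²)
-X(l(13)) = -(1 - 1*13)*(1 + (1 - 1*13)) = -(1 - 13)*(1 + (1 - 13)) = -(-12)*(1 - 12) = -(-12)*(-11) = -1*132 = -132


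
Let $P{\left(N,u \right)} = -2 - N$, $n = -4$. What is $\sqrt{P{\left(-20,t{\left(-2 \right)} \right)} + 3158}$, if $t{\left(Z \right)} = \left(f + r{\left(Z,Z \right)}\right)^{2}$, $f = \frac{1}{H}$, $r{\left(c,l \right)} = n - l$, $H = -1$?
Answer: $2 \sqrt{794} \approx 56.356$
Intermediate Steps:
$r{\left(c,l \right)} = -4 - l$
$f = -1$ ($f = \frac{1}{-1} = -1$)
$t{\left(Z \right)} = \left(-5 - Z\right)^{2}$ ($t{\left(Z \right)} = \left(-1 - \left(4 + Z\right)\right)^{2} = \left(-5 - Z\right)^{2}$)
$\sqrt{P{\left(-20,t{\left(-2 \right)} \right)} + 3158} = \sqrt{\left(-2 - -20\right) + 3158} = \sqrt{\left(-2 + 20\right) + 3158} = \sqrt{18 + 3158} = \sqrt{3176} = 2 \sqrt{794}$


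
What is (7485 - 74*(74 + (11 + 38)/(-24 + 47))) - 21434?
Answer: -450401/23 ≈ -19583.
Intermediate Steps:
(7485 - 74*(74 + (11 + 38)/(-24 + 47))) - 21434 = (7485 - 74*(74 + 49/23)) - 21434 = (7485 - 74*1751/23) - 21434 = (7485 - 129574/23) - 21434 = 42581/23 - 21434 = -450401/23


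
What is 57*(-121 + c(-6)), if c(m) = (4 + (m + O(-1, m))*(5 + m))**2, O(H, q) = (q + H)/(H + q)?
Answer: -2280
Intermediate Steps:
O(H, q) = 1 (O(H, q) = (H + q)/(H + q) = 1)
c(m) = (4 + (1 + m)*(5 + m))**2 (c(m) = (4 + (m + 1)*(5 + m))**2 = (4 + (1 + m)*(5 + m))**2)
57*(-121 + c(-6)) = 57*(-121 + (9 + (-6)**2 + 6*(-6))**2) = 57*(-121 + (9 + 36 - 36)**2) = 57*(-121 + 9**2) = 57*(-121 + 81) = 57*(-40) = -2280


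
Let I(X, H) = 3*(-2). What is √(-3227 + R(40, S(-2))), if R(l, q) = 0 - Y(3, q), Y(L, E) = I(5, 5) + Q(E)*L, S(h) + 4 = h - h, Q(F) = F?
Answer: I*√3209 ≈ 56.648*I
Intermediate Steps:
S(h) = -4 (S(h) = -4 + (h - h) = -4 + 0 = -4)
I(X, H) = -6
Y(L, E) = -6 + E*L
R(l, q) = 6 - 3*q (R(l, q) = 0 - (-6 + q*3) = 0 - (-6 + 3*q) = 0 + (6 - 3*q) = 6 - 3*q)
√(-3227 + R(40, S(-2))) = √(-3227 + (6 - 3*(-4))) = √(-3227 + (6 + 12)) = √(-3227 + 18) = √(-3209) = I*√3209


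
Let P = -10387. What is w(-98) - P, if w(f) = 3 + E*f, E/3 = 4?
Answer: 9214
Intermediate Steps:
E = 12 (E = 3*4 = 12)
w(f) = 3 + 12*f
w(-98) - P = (3 + 12*(-98)) - 1*(-10387) = (3 - 1176) + 10387 = -1173 + 10387 = 9214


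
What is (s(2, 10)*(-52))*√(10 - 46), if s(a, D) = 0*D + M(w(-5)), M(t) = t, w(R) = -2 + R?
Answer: 2184*I ≈ 2184.0*I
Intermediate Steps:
s(a, D) = -7 (s(a, D) = 0*D + (-2 - 5) = 0 - 7 = -7)
(s(2, 10)*(-52))*√(10 - 46) = (-7*(-52))*√(10 - 46) = 364*√(-36) = 364*(6*I) = 2184*I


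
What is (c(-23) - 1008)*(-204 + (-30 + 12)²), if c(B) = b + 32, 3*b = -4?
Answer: -117280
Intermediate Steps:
b = -4/3 (b = (⅓)*(-4) = -4/3 ≈ -1.3333)
c(B) = 92/3 (c(B) = -4/3 + 32 = 92/3)
(c(-23) - 1008)*(-204 + (-30 + 12)²) = (92/3 - 1008)*(-204 + (-30 + 12)²) = -2932*(-204 + (-18)²)/3 = -2932*(-204 + 324)/3 = -2932/3*120 = -117280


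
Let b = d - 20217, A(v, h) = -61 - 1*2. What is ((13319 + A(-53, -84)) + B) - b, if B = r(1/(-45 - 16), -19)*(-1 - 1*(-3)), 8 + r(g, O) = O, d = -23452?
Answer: 56871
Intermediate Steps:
A(v, h) = -63 (A(v, h) = -61 - 2 = -63)
r(g, O) = -8 + O
B = -54 (B = (-8 - 19)*(-1 - 1*(-3)) = -27*(-1 + 3) = -27*2 = -54)
b = -43669 (b = -23452 - 20217 = -43669)
((13319 + A(-53, -84)) + B) - b = ((13319 - 63) - 54) - 1*(-43669) = (13256 - 54) + 43669 = 13202 + 43669 = 56871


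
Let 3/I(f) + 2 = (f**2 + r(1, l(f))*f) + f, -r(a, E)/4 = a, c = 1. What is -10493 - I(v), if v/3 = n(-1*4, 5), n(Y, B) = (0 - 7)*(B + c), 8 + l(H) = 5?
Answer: -170532239/16252 ≈ -10493.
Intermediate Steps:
l(H) = -3 (l(H) = -8 + 5 = -3)
r(a, E) = -4*a
n(Y, B) = -7 - 7*B (n(Y, B) = (0 - 7)*(B + 1) = -7*(1 + B) = -7 - 7*B)
v = -126 (v = 3*(-7 - 7*5) = 3*(-7 - 35) = 3*(-42) = -126)
I(f) = 3/(-2 + f**2 - 3*f) (I(f) = 3/(-2 + ((f**2 + (-4*1)*f) + f)) = 3/(-2 + ((f**2 - 4*f) + f)) = 3/(-2 + (f**2 - 3*f)) = 3/(-2 + f**2 - 3*f))
-10493 - I(v) = -10493 - 3/(-2 + (-126)**2 - 3*(-126)) = -10493 - 3/(-2 + 15876 + 378) = -10493 - 3/16252 = -170532239/16252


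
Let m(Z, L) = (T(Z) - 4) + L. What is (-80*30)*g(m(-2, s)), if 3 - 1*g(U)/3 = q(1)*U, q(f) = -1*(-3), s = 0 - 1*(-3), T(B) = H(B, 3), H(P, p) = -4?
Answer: -129600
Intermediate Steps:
T(B) = -4
s = 3 (s = 0 + 3 = 3)
q(f) = 3
m(Z, L) = -8 + L (m(Z, L) = (-4 - 4) + L = -8 + L)
g(U) = 9 - 9*U
(-80*30)*g(m(-2, s)) = (-80*30)*(9 - 9*(-8 + 3)) = -2400*(9 - 9*(-5)) = -2400*(9 + 45) = -2400*54 = -129600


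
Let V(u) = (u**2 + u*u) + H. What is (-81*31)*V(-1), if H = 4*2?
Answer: -25110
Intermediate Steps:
H = 8
V(u) = 8 + 2*u**2 (V(u) = (u**2 + u*u) + 8 = (u**2 + u**2) + 8 = 2*u**2 + 8 = 8 + 2*u**2)
(-81*31)*V(-1) = (-81*31)*(8 + 2*(-1)**2) = -2511*(8 + 2*1) = -2511*(8 + 2) = -2511*10 = -25110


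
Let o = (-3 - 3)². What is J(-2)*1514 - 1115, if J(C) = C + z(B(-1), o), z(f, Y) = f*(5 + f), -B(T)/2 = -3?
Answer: 95781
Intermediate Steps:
o = 36 (o = (-6)² = 36)
B(T) = 6 (B(T) = -2*(-3) = 6)
J(C) = 66 + C (J(C) = C + 6*(5 + 6) = C + 6*11 = C + 66 = 66 + C)
J(-2)*1514 - 1115 = (66 - 2)*1514 - 1115 = 64*1514 - 1115 = 96896 - 1115 = 95781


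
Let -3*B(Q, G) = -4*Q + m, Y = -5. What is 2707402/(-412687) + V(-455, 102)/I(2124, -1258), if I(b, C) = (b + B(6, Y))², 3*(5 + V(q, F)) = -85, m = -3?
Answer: -36953552562634/5632792513029 ≈ -6.5604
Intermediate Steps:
B(Q, G) = 1 + 4*Q/3 (B(Q, G) = -(-4*Q - 3)/3 = -(-3 - 4*Q)/3 = 1 + 4*Q/3)
V(q, F) = -100/3 (V(q, F) = -5 + (⅓)*(-85) = -5 - 85/3 = -100/3)
I(b, C) = (9 + b)² (I(b, C) = (b + (1 + (4/3)*6))² = (b + (1 + 8))² = (b + 9)² = (9 + b)²)
2707402/(-412687) + V(-455, 102)/I(2124, -1258) = 2707402/(-412687) - 100/(3*(9 + 2124)²) = 2707402*(-1/412687) - 100/(3*(2133²)) = -2707402/412687 - 100/3/4549689 = -2707402/412687 - 100/3*1/4549689 = -2707402/412687 - 100/13649067 = -36953552562634/5632792513029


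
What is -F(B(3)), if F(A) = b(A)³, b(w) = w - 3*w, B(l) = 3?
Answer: 216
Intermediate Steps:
b(w) = -2*w
F(A) = -8*A³ (F(A) = (-2*A)³ = -8*A³)
-F(B(3)) = -(-8)*3³ = -(-8)*27 = -1*(-216) = 216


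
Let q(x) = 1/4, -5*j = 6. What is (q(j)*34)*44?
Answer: 374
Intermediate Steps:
j = -6/5 (j = -⅕*6 = -6/5 ≈ -1.2000)
q(x) = ¼
(q(j)*34)*44 = ((¼)*34)*44 = (17/2)*44 = 374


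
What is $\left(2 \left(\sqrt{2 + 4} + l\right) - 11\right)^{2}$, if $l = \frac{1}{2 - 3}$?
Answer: $193 - 52 \sqrt{6} \approx 65.627$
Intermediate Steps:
$l = -1$ ($l = \frac{1}{-1} = -1$)
$\left(2 \left(\sqrt{2 + 4} + l\right) - 11\right)^{2} = \left(2 \left(\sqrt{2 + 4} - 1\right) - 11\right)^{2} = \left(2 \left(\sqrt{6} - 1\right) - 11\right)^{2} = \left(2 \left(-1 + \sqrt{6}\right) - 11\right)^{2} = \left(\left(-2 + 2 \sqrt{6}\right) - 11\right)^{2} = \left(-13 + 2 \sqrt{6}\right)^{2}$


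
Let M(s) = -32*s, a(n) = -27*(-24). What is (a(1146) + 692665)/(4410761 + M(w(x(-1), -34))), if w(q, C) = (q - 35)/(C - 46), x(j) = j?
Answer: 3466565/22053733 ≈ 0.15719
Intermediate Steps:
a(n) = 648
w(q, C) = (-35 + q)/(-46 + C)
(a(1146) + 692665)/(4410761 + M(w(x(-1), -34))) = (648 + 692665)/(4410761 - 32*(-35 - 1)/(-46 - 34)) = 693313/(4410761 - 32*(-36)/(-80)) = 693313/(4410761 - (-2)*(-36)/5) = 693313/(4410761 - 32*9/20) = 693313/(4410761 - 72/5) = 693313/(22053733/5) = 693313*(5/22053733) = 3466565/22053733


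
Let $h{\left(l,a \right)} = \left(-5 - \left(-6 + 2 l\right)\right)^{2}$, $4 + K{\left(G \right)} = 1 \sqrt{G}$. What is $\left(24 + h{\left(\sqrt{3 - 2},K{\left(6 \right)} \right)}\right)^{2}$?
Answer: $625$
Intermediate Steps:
$K{\left(G \right)} = -4 + \sqrt{G}$ ($K{\left(G \right)} = -4 + 1 \sqrt{G} = -4 + \sqrt{G}$)
$h{\left(l,a \right)} = \left(1 - 2 l\right)^{2}$
$\left(24 + h{\left(\sqrt{3 - 2},K{\left(6 \right)} \right)}\right)^{2} = \left(24 + \left(-1 + 2 \sqrt{3 - 2}\right)^{2}\right)^{2} = \left(24 + \left(-1 + 2 \sqrt{1}\right)^{2}\right)^{2} = \left(24 + \left(-1 + 2 \cdot 1\right)^{2}\right)^{2} = \left(24 + \left(-1 + 2\right)^{2}\right)^{2} = \left(24 + 1^{2}\right)^{2} = \left(24 + 1\right)^{2} = 25^{2} = 625$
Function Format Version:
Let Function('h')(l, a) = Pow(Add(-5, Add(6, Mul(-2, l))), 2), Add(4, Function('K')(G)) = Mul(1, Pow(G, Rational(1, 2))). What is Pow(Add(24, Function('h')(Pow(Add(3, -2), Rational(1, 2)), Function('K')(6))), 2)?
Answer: 625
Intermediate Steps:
Function('K')(G) = Add(-4, Pow(G, Rational(1, 2))) (Function('K')(G) = Add(-4, Mul(1, Pow(G, Rational(1, 2)))) = Add(-4, Pow(G, Rational(1, 2))))
Function('h')(l, a) = Pow(Add(1, Mul(-2, l)), 2)
Pow(Add(24, Function('h')(Pow(Add(3, -2), Rational(1, 2)), Function('K')(6))), 2) = Pow(Add(24, Pow(Add(-1, Mul(2, Pow(Add(3, -2), Rational(1, 2)))), 2)), 2) = Pow(Add(24, Pow(Add(-1, Mul(2, Pow(1, Rational(1, 2)))), 2)), 2) = Pow(Add(24, Pow(Add(-1, Mul(2, 1)), 2)), 2) = Pow(Add(24, Pow(Add(-1, 2), 2)), 2) = Pow(Add(24, Pow(1, 2)), 2) = Pow(Add(24, 1), 2) = Pow(25, 2) = 625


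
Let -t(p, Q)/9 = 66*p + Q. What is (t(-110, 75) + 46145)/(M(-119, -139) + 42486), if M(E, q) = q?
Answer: 110810/42347 ≈ 2.6167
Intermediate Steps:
t(p, Q) = -594*p - 9*Q (t(p, Q) = -9*(66*p + Q) = -9*(Q + 66*p) = -594*p - 9*Q)
(t(-110, 75) + 46145)/(M(-119, -139) + 42486) = ((-594*(-110) - 9*75) + 46145)/(-139 + 42486) = ((65340 - 675) + 46145)/42347 = (64665 + 46145)*(1/42347) = 110810*(1/42347) = 110810/42347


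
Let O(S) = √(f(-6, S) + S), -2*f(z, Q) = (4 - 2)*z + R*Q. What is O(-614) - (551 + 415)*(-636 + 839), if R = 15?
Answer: -196098 + √3997 ≈ -1.9603e+5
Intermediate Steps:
f(z, Q) = -z - 15*Q/2 (f(z, Q) = -((4 - 2)*z + 15*Q)/2 = -(2*z + 15*Q)/2 = -z - 15*Q/2)
O(S) = √(6 - 13*S/2) (O(S) = √((-1*(-6) - 15*S/2) + S) = √((6 - 15*S/2) + S) = √(6 - 13*S/2))
O(-614) - (551 + 415)*(-636 + 839) = √(24 - 26*(-614))/2 - (551 + 415)*(-636 + 839) = √(24 + 15964)/2 - 966*203 = √15988/2 - 1*196098 = (2*√3997)/2 - 196098 = √3997 - 196098 = -196098 + √3997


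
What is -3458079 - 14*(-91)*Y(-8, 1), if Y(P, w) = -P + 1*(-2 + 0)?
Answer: -3450435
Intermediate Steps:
Y(P, w) = -2 - P (Y(P, w) = -P + 1*(-2) = -P - 2 = -2 - P)
-3458079 - 14*(-91)*Y(-8, 1) = -3458079 - 14*(-91)*(-2 - 1*(-8)) = -3458079 - (-1274)*(-2 + 8) = -3458079 - (-1274)*6 = -3458079 - 1*(-7644) = -3458079 + 7644 = -3450435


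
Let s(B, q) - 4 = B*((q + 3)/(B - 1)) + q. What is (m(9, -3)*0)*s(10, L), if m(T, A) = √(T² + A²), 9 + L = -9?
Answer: 0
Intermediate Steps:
L = -18 (L = -9 - 9 = -18)
m(T, A) = √(A² + T²)
s(B, q) = 4 + q + B*(3 + q)/(-1 + B) (s(B, q) = 4 + (B*((q + 3)/(B - 1)) + q) = 4 + (B*((3 + q)/(-1 + B)) + q) = 4 + (B*(3 + q)/(-1 + B) + q) = 4 + (q + B*(3 + q)/(-1 + B)) = 4 + q + B*(3 + q)/(-1 + B))
(m(9, -3)*0)*s(10, L) = (√((-3)² + 9²)*0)*((-4 - 1*(-18) + 7*10 + 2*10*(-18))/(-1 + 10)) = (√(9 + 81)*0)*((-4 + 18 + 70 - 360)/9) = (√90*0)*((⅑)*(-276)) = ((3*√10)*0)*(-92/3) = 0*(-92/3) = 0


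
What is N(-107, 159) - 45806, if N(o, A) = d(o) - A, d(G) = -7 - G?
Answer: -45865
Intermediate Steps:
N(o, A) = -7 - A - o (N(o, A) = (-7 - o) - A = -7 - A - o)
N(-107, 159) - 45806 = (-7 - 1*159 - 1*(-107)) - 45806 = (-7 - 159 + 107) - 45806 = -59 - 45806 = -45865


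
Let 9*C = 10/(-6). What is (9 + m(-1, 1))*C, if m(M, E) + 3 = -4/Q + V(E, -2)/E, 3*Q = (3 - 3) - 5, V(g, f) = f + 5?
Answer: -19/9 ≈ -2.1111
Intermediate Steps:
V(g, f) = 5 + f
Q = -5/3 (Q = ((3 - 3) - 5)/3 = (0 - 5)/3 = (⅓)*(-5) = -5/3 ≈ -1.6667)
C = -5/27 (C = (10/(-6))/9 = (10*(-⅙))/9 = (⅑)*(-5/3) = -5/27 ≈ -0.18519)
m(M, E) = -⅗ + 3/E (m(M, E) = -3 + (-4/(-5/3) + (5 - 2)/E) = -3 + (-4*(-⅗) + 3/E) = -3 + (12/5 + 3/E) = -⅗ + 3/E)
(9 + m(-1, 1))*C = (9 + (-⅗ + 3/1))*(-5/27) = (9 + (-⅗ + 3*1))*(-5/27) = (9 + (-⅗ + 3))*(-5/27) = (9 + 12/5)*(-5/27) = (57/5)*(-5/27) = -19/9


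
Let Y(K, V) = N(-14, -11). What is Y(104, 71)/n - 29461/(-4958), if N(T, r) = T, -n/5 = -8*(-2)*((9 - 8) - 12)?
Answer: 6464067/1090760 ≈ 5.9262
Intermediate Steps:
n = 880 (n = -(-5)*(8*(-2))*((9 - 8) - 12) = -(-5)*(-16*(1 - 12)) = -(-5)*(-16*(-11)) = -(-5)*176 = -5*(-176) = 880)
Y(K, V) = -14
Y(104, 71)/n - 29461/(-4958) = -14/880 - 29461/(-4958) = -14*1/880 - 29461*(-1/4958) = -7/440 + 29461/4958 = 6464067/1090760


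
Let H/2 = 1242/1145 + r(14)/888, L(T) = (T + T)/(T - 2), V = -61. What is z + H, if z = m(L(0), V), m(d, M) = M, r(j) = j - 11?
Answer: -9968283/169460 ≈ -58.824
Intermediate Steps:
L(T) = 2*T/(-2 + T) (L(T) = (2*T)/(-2 + T) = 2*T/(-2 + T))
r(j) = -11 + j
z = -61
H = 368777/169460 (H = 2*(1242/1145 + (-11 + 14)/888) = 2*(1242*(1/1145) + 3*(1/888)) = 2*(1242/1145 + 1/296) = 2*(368777/338920) = 368777/169460 ≈ 2.1762)
z + H = -61 + 368777/169460 = -9968283/169460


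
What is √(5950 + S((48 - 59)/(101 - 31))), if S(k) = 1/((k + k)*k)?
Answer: 20*√1806/11 ≈ 77.267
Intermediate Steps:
S(k) = 1/(2*k²) (S(k) = 1/(((2*k))*k) = (1/(2*k))/k = 1/(2*k²))
√(5950 + S((48 - 59)/(101 - 31))) = √(5950 + 1/(2*((48 - 59)/(101 - 31))²)) = √(5950 + 1/(2*(-11/70)²)) = √(5950 + (½)*(4900/121)) = √(5950 + 2450/121) = √(722400/121) = 20*√1806/11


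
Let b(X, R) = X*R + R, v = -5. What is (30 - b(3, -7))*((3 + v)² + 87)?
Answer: 5278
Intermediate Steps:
b(X, R) = R + R*X (b(X, R) = R*X + R = R + R*X)
(30 - b(3, -7))*((3 + v)² + 87) = (30 - (-7)*(1 + 3))*((3 - 5)² + 87) = (30 - (-7)*4)*((-2)² + 87) = (30 - 1*(-28))*(4 + 87) = (30 + 28)*91 = 58*91 = 5278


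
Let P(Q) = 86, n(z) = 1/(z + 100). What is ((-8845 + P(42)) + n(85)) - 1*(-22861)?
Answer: 2608871/185 ≈ 14102.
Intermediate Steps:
n(z) = 1/(100 + z)
((-8845 + P(42)) + n(85)) - 1*(-22861) = ((-8845 + 86) + 1/(100 + 85)) - 1*(-22861) = (-8759 + 1/185) + 22861 = -1620414/185 + 22861 = 2608871/185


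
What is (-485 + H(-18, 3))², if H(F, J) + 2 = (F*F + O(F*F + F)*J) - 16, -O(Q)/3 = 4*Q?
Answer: 125328025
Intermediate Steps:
O(Q) = -12*Q
H(F, J) = -18 + F² + J*(-12*F - 12*F²) (H(F, J) = -2 + ((F*F + (-12*(F*F + F))*J) - 16) = -2 + ((F² + (-12*(F² + F))*J) - 16) = -2 + ((F² + (-12*(F + F²))*J) - 16) = -2 + ((F² + (-12*F - 12*F²)*J) - 16) = -2 + ((F² + J*(-12*F - 12*F²)) - 16) = -2 + (-16 + F² + J*(-12*F - 12*F²)) = -18 + F² + J*(-12*F - 12*F²))
(-485 + H(-18, 3))² = (-485 + (-18 + (-18)² - 12*(-18)*3*(1 - 18)))² = (-485 + (-18 + 324 - 12*(-18)*3*(-17)))² = (-485 + (-18 + 324 - 11016))² = (-485 - 10710)² = (-11195)² = 125328025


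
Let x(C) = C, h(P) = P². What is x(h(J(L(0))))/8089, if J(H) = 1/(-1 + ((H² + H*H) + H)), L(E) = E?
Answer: 1/8089 ≈ 0.00012362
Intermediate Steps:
J(H) = 1/(-1 + H + 2*H²) (J(H) = 1/(-1 + ((H² + H²) + H)) = 1/(-1 + (2*H² + H)) = 1/(-1 + (H + 2*H²)) = 1/(-1 + H + 2*H²))
x(h(J(L(0))))/8089 = (1/(-1 + 0 + 2*0²))²/8089 = (1/(-1 + 0 + 2*0))²*(1/8089) = (1/(-1 + 0 + 0))²*(1/8089) = (1/(-1))²*(1/8089) = (-1)²*(1/8089) = 1*(1/8089) = 1/8089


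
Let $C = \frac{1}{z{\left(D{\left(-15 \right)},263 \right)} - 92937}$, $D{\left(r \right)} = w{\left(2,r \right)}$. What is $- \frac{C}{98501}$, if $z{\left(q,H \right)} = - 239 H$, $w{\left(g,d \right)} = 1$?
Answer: $\frac{1}{15345864794} \approx 6.5164 \cdot 10^{-11}$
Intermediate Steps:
$D{\left(r \right)} = 1$
$C = - \frac{1}{155794}$ ($C = \frac{1}{\left(-239\right) 263 - 92937} = \frac{1}{-62857 - 92937} = \frac{1}{-155794} = - \frac{1}{155794} \approx -6.4187 \cdot 10^{-6}$)
$- \frac{C}{98501} = - \frac{-1}{155794 \cdot 98501} = \left(-1\right) \left(- \frac{1}{15345864794}\right) = \frac{1}{15345864794}$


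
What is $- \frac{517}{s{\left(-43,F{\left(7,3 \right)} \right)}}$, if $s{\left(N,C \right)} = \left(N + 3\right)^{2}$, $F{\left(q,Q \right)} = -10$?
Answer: $- \frac{517}{1600} \approx -0.32312$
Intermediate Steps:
$s{\left(N,C \right)} = \left(3 + N\right)^{2}$
$- \frac{517}{s{\left(-43,F{\left(7,3 \right)} \right)}} = - \frac{517}{\left(3 - 43\right)^{2}} = - \frac{517}{\left(-40\right)^{2}} = - \frac{517}{1600}$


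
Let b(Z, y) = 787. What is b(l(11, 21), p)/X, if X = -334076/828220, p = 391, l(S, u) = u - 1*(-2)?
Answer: -162952285/83519 ≈ -1951.1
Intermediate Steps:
l(S, u) = 2 + u (l(S, u) = u + 2 = 2 + u)
X = -83519/207055 (X = -334076*1/828220 = -83519/207055 ≈ -0.40337)
b(l(11, 21), p)/X = 787/(-83519/207055) = 787*(-207055/83519) = -162952285/83519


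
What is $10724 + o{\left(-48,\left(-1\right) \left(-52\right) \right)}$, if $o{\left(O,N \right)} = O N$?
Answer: $8228$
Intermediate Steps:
$o{\left(O,N \right)} = N O$
$10724 + o{\left(-48,\left(-1\right) \left(-52\right) \right)} = 10724 + \left(-1\right) \left(-52\right) \left(-48\right) = 10724 + 52 \left(-48\right) = 10724 - 2496 = 8228$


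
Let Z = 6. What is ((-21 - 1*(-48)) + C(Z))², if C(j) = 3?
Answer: 900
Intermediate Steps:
((-21 - 1*(-48)) + C(Z))² = ((-21 - 1*(-48)) + 3)² = ((-21 + 48) + 3)² = (27 + 3)² = 30² = 900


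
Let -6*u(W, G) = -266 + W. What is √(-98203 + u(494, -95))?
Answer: I*√98241 ≈ 313.43*I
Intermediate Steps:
u(W, G) = 133/3 - W/6 (u(W, G) = -(-266 + W)/6 = 133/3 - W/6)
√(-98203 + u(494, -95)) = √(-98203 + (133/3 - ⅙*494)) = √(-98203 + (133/3 - 247/3)) = √(-98203 - 38) = √(-98241) = I*√98241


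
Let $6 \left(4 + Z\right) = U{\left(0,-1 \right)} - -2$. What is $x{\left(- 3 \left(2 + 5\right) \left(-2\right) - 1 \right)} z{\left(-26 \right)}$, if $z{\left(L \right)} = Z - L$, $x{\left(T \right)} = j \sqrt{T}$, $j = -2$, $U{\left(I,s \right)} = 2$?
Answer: $- \frac{136 \sqrt{41}}{3} \approx -290.27$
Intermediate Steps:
$Z = - \frac{10}{3}$ ($Z = -4 + \frac{2 - -2}{6} = -4 + \frac{2 + 2}{6} = -4 + \frac{1}{6} \cdot 4 = -4 + \frac{2}{3} = - \frac{10}{3} \approx -3.3333$)
$x{\left(T \right)} = - 2 \sqrt{T}$
$z{\left(L \right)} = - \frac{10}{3} - L$
$x{\left(- 3 \left(2 + 5\right) \left(-2\right) - 1 \right)} z{\left(-26 \right)} = - 2 \sqrt{- 3 \left(2 + 5\right) \left(-2\right) - 1} \left(- \frac{10}{3} - -26\right) = - 2 \sqrt{- 3 \cdot 7 \left(-2\right) - 1} \left(- \frac{10}{3} + 26\right) = - 2 \sqrt{\left(-3\right) \left(-14\right) - 1} \cdot \frac{68}{3} = - 2 \sqrt{42 - 1} \cdot \frac{68}{3} = - 2 \sqrt{41} \cdot \frac{68}{3} = - \frac{136 \sqrt{41}}{3}$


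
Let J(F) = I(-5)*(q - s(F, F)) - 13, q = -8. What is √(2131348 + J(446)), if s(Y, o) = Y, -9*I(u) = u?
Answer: √19179745/3 ≈ 1459.8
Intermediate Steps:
I(u) = -u/9
J(F) = -157/9 - 5*F/9 (J(F) = (-⅑*(-5))*(-8 - F) - 13 = 5*(-8 - F)/9 - 13 = (-40/9 - 5*F/9) - 13 = -157/9 - 5*F/9)
√(2131348 + J(446)) = √(2131348 + (-157/9 - 5/9*446)) = √(2131348 + (-157/9 - 2230/9)) = √(2131348 - 2387/9) = √(19179745/9) = √19179745/3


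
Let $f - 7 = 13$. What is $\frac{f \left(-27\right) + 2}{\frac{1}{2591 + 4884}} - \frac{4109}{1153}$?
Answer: $- \frac{4636851259}{1153} \approx -4.0216 \cdot 10^{6}$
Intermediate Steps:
$f = 20$ ($f = 7 + 13 = 20$)
$\frac{f \left(-27\right) + 2}{\frac{1}{2591 + 4884}} - \frac{4109}{1153} = \frac{20 \left(-27\right) + 2}{\frac{1}{2591 + 4884}} - \frac{4109}{1153} = \frac{-540 + 2}{\frac{1}{7475}} - \frac{4109}{1153} = - 538 \frac{1}{\frac{1}{7475}} - \frac{4109}{1153} = \left(-538\right) 7475 - \frac{4109}{1153} = -4021550 - \frac{4109}{1153} = - \frac{4636851259}{1153}$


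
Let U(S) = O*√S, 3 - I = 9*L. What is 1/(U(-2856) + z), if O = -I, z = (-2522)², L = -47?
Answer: 1590121/10114068752428 + 213*I*√714/10114068752428 ≈ 1.5722e-7 + 5.6273e-10*I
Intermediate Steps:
I = 426 (I = 3 - 9*(-47) = 3 - 1*(-423) = 3 + 423 = 426)
z = 6360484
O = -426 (O = -1*426 = -426)
U(S) = -426*√S
1/(U(-2856) + z) = 1/(-852*I*√714 + 6360484) = 1/(6360484 - 852*I*√714)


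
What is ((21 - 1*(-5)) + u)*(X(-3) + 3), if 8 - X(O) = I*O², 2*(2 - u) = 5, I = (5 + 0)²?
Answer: -5457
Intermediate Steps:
I = 25 (I = 5² = 25)
u = -½ (u = 2 - ½*5 = 2 - 5/2 = -½ ≈ -0.50000)
X(O) = 8 - 25*O²
((21 - 1*(-5)) + u)*(X(-3) + 3) = ((21 - 1*(-5)) - ½)*((8 - 25*(-3)²) + 3) = ((21 + 5) - ½)*((8 - 25*9) + 3) = (26 - ½)*((8 - 225) + 3) = 51*(-217 + 3)/2 = (51/2)*(-214) = -5457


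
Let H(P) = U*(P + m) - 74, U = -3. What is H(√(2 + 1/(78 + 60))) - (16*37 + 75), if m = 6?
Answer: -759 - √38226/46 ≈ -763.25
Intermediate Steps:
H(P) = -92 - 3*P (H(P) = -3*(P + 6) - 74 = -3*(6 + P) - 74 = (-18 - 3*P) - 74 = -92 - 3*P)
H(√(2 + 1/(78 + 60))) - (16*37 + 75) = (-92 - 3*√(2 + 1/(78 + 60))) - (16*37 + 75) = (-92 - 3*√(2 + 1/138)) - (592 + 75) = (-92 - 3*√(2 + 1/138)) - 1*667 = (-92 - √38226/46) - 667 = -759 - √38226/46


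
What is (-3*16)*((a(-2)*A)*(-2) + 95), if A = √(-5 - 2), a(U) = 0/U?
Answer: -4560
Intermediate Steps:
a(U) = 0
A = I*√7 (A = √(-7) = I*√7 ≈ 2.6458*I)
(-3*16)*((a(-2)*A)*(-2) + 95) = (-3*16)*((0*(I*√7))*(-2) + 95) = -48*(0*(-2) + 95) = -48*(0 + 95) = -48*95 = -4560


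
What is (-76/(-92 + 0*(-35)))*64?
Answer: 1216/23 ≈ 52.870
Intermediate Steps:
(-76/(-92 + 0*(-35)))*64 = (-76/(-92 + 0))*64 = (-76/(-92))*64 = -1/92*(-76)*64 = (19/23)*64 = 1216/23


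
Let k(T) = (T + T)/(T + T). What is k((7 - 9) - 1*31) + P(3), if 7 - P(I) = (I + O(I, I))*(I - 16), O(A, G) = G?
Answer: 86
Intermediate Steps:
k(T) = 1 (k(T) = (2*T)/((2*T)) = (2*T)*(1/(2*T)) = 1)
P(I) = 7 - 2*I*(-16 + I) (P(I) = 7 - (I + I)*(I - 16) = 7 - 2*I*(-16 + I))
k((7 - 9) - 1*31) + P(3) = 1 + (7 - 2*3² + 32*3) = 1 + (7 - 2*9 + 96) = 1 + (7 - 18 + 96) = 1 + 85 = 86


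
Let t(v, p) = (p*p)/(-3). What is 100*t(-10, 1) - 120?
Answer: -460/3 ≈ -153.33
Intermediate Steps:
t(v, p) = -p²/3 (t(v, p) = p²*(-⅓) = -p²/3)
100*t(-10, 1) - 120 = 100*(-⅓*1²) - 120 = 100*(-⅓*1) - 120 = 100*(-⅓) - 120 = -100/3 - 120 = -460/3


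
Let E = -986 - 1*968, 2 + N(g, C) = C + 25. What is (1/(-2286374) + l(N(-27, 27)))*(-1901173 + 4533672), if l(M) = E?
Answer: -11760886185527703/2286374 ≈ -5.1439e+9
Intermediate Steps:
N(g, C) = 23 + C (N(g, C) = -2 + (C + 25) = -2 + (25 + C) = 23 + C)
E = -1954 (E = -986 - 968 = -1954)
l(M) = -1954
(1/(-2286374) + l(N(-27, 27)))*(-1901173 + 4533672) = (1/(-2286374) - 1954)*(-1901173 + 4533672) = (-1/2286374 - 1954)*2632499 = -4467574797/2286374*2632499 = -11760886185527703/2286374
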